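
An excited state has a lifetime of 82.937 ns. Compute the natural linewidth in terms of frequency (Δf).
959.493 kHz

Using the energy-time uncertainty principle and E = hf:
ΔEΔt ≥ ℏ/2
hΔf·Δt ≥ ℏ/2

The minimum frequency uncertainty is:
Δf = ℏ/(2hτ) = 1/(4πτ)
Δf = 1/(4π × 8.294e-08 s)
Δf = 9.595e+05 Hz = 959.493 kHz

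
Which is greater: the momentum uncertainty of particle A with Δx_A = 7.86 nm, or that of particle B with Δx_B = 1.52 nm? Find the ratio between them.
Particle B has the larger minimum momentum uncertainty, by a factor of 5.17.

For each particle, the minimum momentum uncertainty is Δp_min = ℏ/(2Δx):

Particle A: Δp_A = ℏ/(2×7.860e-09 m) = 6.708e-27 kg·m/s
Particle B: Δp_B = ℏ/(2×1.520e-09 m) = 3.469e-26 kg·m/s

Ratio: Δp_B/Δp_A = 5.17

Since Δp_min ∝ 1/Δx, the particle with smaller position uncertainty (B) has larger momentum uncertainty.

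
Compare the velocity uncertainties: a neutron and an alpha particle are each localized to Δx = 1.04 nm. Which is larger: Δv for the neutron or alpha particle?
The neutron has the larger minimum velocity uncertainty, by a ratio of 4.0.

For both particles, Δp_min = ℏ/(2Δx) = 5.070e-26 kg·m/s (same for both).

The velocity uncertainty is Δv = Δp/m:
- neutron: Δv = 5.070e-26 / 1.675e-27 = 3.027e+01 m/s = 30.270 m/s
- alpha particle: Δv = 5.070e-26 / 6.645e-27 = 7.630e+00 m/s = 7.630 m/s

Ratio: 3.027e+01 / 7.630e+00 = 4.0

The lighter particle has larger velocity uncertainty because Δv ∝ 1/m.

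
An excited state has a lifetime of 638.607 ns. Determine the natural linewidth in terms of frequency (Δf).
124.611 kHz

Using the energy-time uncertainty principle and E = hf:
ΔEΔt ≥ ℏ/2
hΔf·Δt ≥ ℏ/2

The minimum frequency uncertainty is:
Δf = ℏ/(2hτ) = 1/(4πτ)
Δf = 1/(4π × 6.386e-07 s)
Δf = 1.246e+05 Hz = 124.611 kHz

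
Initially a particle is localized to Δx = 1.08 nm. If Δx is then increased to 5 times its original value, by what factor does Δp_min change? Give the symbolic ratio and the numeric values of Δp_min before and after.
Original Δp_min = 4.882 × 10^-26 kg·m/s; new Δp'_min = 9.765 × 10^-27 kg·m/s; ratio Δp'_min/Δp_min = 1/5.

From the uncertainty principle ΔxΔp ≥ ℏ/2, the minimum momentum uncertainty is Δp_min = ℏ/(2Δx).

Original (Δx = 1.08 nm = 1.080e-09 m):
Δp_min = (1.055e-34 J·s)/(2 × 1.080e-09 m) = 4.882e-26 kg·m/s

When Δx → 5Δx:
Δp'_min = ℏ/(2 × 5Δx) = (1/5) × ℏ/(2Δx) = (1/5) × Δp_min
Δp'_min = 1/5 × 4.882e-26 kg·m/s = 9.765e-27 kg·m/s

Since Δp_min ∝ 1/Δx, when Δx is increased to 5 times its original value, Δp_min decreases to 1/5 of its original value.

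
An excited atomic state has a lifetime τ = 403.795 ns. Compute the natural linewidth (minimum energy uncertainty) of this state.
815.032 peV

Using the energy-time uncertainty principle:
ΔEΔt ≥ ℏ/2

The lifetime τ represents the time uncertainty Δt.
The natural linewidth (minimum energy uncertainty) is:

ΔE = ℏ/(2τ)
ΔE = (1.055e-34 J·s) / (2 × 4.038e-07 s)
ΔE = 1.306e-28 J = 815.032 peV

This natural linewidth limits the precision of spectroscopic measurements.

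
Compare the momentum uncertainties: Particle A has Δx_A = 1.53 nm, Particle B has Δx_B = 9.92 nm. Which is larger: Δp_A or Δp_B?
Particle A has the larger minimum momentum uncertainty, by a factor of 6.48.

For each particle, the minimum momentum uncertainty is Δp_min = ℏ/(2Δx):

Particle A: Δp_A = ℏ/(2×1.530e-09 m) = 3.446e-26 kg·m/s
Particle B: Δp_B = ℏ/(2×9.920e-09 m) = 5.315e-27 kg·m/s

Ratio: Δp_A/Δp_B = 6.48

Since Δp_min ∝ 1/Δx, the particle with smaller position uncertainty (A) has larger momentum uncertainty.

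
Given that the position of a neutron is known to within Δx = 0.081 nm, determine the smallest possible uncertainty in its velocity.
388.656 m/s

Using the Heisenberg uncertainty principle and Δp = mΔv:
ΔxΔp ≥ ℏ/2
Δx(mΔv) ≥ ℏ/2

The minimum uncertainty in velocity is:
Δv_min = ℏ/(2mΔx)
Δv_min = (1.055e-34 J·s) / (2 × 1.675e-27 kg × 8.100e-11 m)
Δv_min = 3.887e+02 m/s = 388.656 m/s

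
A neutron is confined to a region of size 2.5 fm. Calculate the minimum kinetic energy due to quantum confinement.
828.850 keV

Using the uncertainty principle:

1. Position uncertainty: Δx ≈ 2.500e-15 m
2. Minimum momentum uncertainty: Δp = ℏ/(2Δx) = 2.109e-20 kg·m/s
3. Minimum kinetic energy:
   KE = (Δp)²/(2m) = (2.109e-20)²/(2 × 1.675e-27 kg)
   KE = 1.328e-13 J = 828.850 keV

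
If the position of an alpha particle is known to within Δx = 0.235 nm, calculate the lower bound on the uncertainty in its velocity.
33.768 m/s

Using the Heisenberg uncertainty principle and Δp = mΔv:
ΔxΔp ≥ ℏ/2
Δx(mΔv) ≥ ℏ/2

The minimum uncertainty in velocity is:
Δv_min = ℏ/(2mΔx)
Δv_min = (1.055e-34 J·s) / (2 × 6.645e-27 kg × 2.350e-10 m)
Δv_min = 3.377e+01 m/s = 33.768 m/s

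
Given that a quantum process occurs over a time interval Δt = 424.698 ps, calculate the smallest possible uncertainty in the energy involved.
774.918 neV

Using the energy-time uncertainty principle:
ΔEΔt ≥ ℏ/2

The minimum uncertainty in energy is:
ΔE_min = ℏ/(2Δt)
ΔE_min = (1.055e-34 J·s) / (2 × 4.247e-10 s)
ΔE_min = 1.242e-25 J = 774.918 neV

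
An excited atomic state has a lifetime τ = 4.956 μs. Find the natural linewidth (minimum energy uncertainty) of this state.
66.406 peV

Using the energy-time uncertainty principle:
ΔEΔt ≥ ℏ/2

The lifetime τ represents the time uncertainty Δt.
The natural linewidth (minimum energy uncertainty) is:

ΔE = ℏ/(2τ)
ΔE = (1.055e-34 J·s) / (2 × 4.956e-06 s)
ΔE = 1.064e-29 J = 66.406 peV

This natural linewidth limits the precision of spectroscopic measurements.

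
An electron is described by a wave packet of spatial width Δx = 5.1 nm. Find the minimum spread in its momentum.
1.034 × 10^-26 kg·m/s

For a wave packet, the spatial width Δx and momentum spread Δp are related by the uncertainty principle:
ΔxΔp ≥ ℏ/2

The minimum momentum spread is:
Δp_min = ℏ/(2Δx)
Δp_min = (1.055e-34 J·s) / (2 × 5.100e-09 m)
Δp_min = 1.034e-26 kg·m/s

A wave packet cannot have both a well-defined position and well-defined momentum.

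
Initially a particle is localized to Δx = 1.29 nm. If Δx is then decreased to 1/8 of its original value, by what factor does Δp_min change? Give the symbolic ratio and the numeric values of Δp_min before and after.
Original Δp_min = 4.087 × 10^-26 kg·m/s; new Δp'_min = 3.270 × 10^-25 kg·m/s; ratio Δp'_min/Δp_min = 8.

From the uncertainty principle ΔxΔp ≥ ℏ/2, the minimum momentum uncertainty is Δp_min = ℏ/(2Δx).

Original (Δx = 1.29 nm = 1.290e-09 m):
Δp_min = (1.055e-34 J·s)/(2 × 1.290e-09 m) = 4.087e-26 kg·m/s

When Δx → (1/8)Δx:
Δp'_min = ℏ/(2 × (1/8)Δx) = 8 × ℏ/(2Δx) = 8 × Δp_min
Δp'_min = 8 × 4.087e-26 kg·m/s = 3.270e-25 kg·m/s

Since Δp_min ∝ 1/Δx, when Δx is decreased to 1/8 of its original value, Δp_min increases to 8 times its original value.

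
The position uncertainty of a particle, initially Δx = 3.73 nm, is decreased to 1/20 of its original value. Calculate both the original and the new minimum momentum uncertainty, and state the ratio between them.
Original Δp_min = 1.414 × 10^-26 kg·m/s; new Δp'_min = 2.827 × 10^-25 kg·m/s; ratio Δp'_min/Δp_min = 20.

From the uncertainty principle ΔxΔp ≥ ℏ/2, the minimum momentum uncertainty is Δp_min = ℏ/(2Δx).

Original (Δx = 3.73 nm = 3.730e-09 m):
Δp_min = (1.055e-34 J·s)/(2 × 3.730e-09 m) = 1.414e-26 kg·m/s

When Δx → (1/20)Δx:
Δp'_min = ℏ/(2 × (1/20)Δx) = 20 × ℏ/(2Δx) = 20 × Δp_min
Δp'_min = 20 × 1.414e-26 kg·m/s = 2.827e-25 kg·m/s

Since Δp_min ∝ 1/Δx, when Δx is decreased to 1/20 of its original value, Δp_min increases to 20 times its original value.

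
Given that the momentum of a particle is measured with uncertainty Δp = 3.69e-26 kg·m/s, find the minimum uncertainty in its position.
1.429 nm

Using the Heisenberg uncertainty principle:
ΔxΔp ≥ ℏ/2

The minimum uncertainty in position is:
Δx_min = ℏ/(2Δp)
Δx_min = (1.055e-34 J·s) / (2 × 3.690e-26 kg·m/s)
Δx_min = 1.429e-09 m = 1.429 nm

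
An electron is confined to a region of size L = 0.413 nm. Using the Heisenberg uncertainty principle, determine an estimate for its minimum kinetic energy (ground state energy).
55.842 meV

Using the uncertainty principle to estimate ground state energy:

1. The position uncertainty is approximately the confinement size:
   Δx ≈ L = 4.130e-10 m

2. From ΔxΔp ≥ ℏ/2, the minimum momentum uncertainty is:
   Δp ≈ ℏ/(2L) = 1.277e-25 kg·m/s

3. The kinetic energy is approximately:
   KE ≈ (Δp)²/(2m) = (1.277e-25)²/(2 × 9.109e-31 kg)
   KE ≈ 8.947e-21 J = 55.842 meV

This is an order-of-magnitude estimate of the ground state energy.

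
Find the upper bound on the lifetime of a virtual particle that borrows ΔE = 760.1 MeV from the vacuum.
4.330 × 10^-25 s

Using the energy-time uncertainty principle:
ΔEΔt ≥ ℏ/2

For a virtual particle borrowing energy ΔE, the maximum lifetime is:
Δt_max = ℏ/(2ΔE)

Converting energy:
ΔE = 760.1 MeV = 1.218e-10 J

Δt_max = (1.055e-34 J·s) / (2 × 1.218e-10 J)
Δt_max = 4.330e-25 s = 4.330 × 10^-25 s

Virtual particles with higher borrowed energy exist for shorter times.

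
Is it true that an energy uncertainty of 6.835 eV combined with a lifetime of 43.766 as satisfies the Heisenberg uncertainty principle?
No, it violates the uncertainty relation.

Calculate the product ΔEΔt:
ΔE = 6.835 eV = 1.095e-18 J
ΔEΔt = (1.095e-18 J) × (4.377e-17 s)
ΔEΔt = 4.793e-35 J·s

Compare to the minimum allowed value ℏ/2:
ℏ/2 = 5.273e-35 J·s

Since ΔEΔt = 4.793e-35 J·s < 5.273e-35 J·s = ℏ/2,
this violates the uncertainty relation.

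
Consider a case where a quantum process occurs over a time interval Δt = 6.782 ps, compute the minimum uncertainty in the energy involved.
48.526 μeV

Using the energy-time uncertainty principle:
ΔEΔt ≥ ℏ/2

The minimum uncertainty in energy is:
ΔE_min = ℏ/(2Δt)
ΔE_min = (1.055e-34 J·s) / (2 × 6.782e-12 s)
ΔE_min = 7.775e-24 J = 48.526 μeV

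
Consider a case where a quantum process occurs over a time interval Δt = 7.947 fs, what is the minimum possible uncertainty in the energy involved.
41.413 meV

Using the energy-time uncertainty principle:
ΔEΔt ≥ ℏ/2

The minimum uncertainty in energy is:
ΔE_min = ℏ/(2Δt)
ΔE_min = (1.055e-34 J·s) / (2 × 7.947e-15 s)
ΔE_min = 6.635e-21 J = 41.413 meV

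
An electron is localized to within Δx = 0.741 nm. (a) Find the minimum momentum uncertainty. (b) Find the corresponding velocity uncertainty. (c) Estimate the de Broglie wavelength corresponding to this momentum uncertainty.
(a) Δp_min = 7.116 × 10^-26 kg·m/s
(b) Δv_min = 78.116 km/s
(c) λ_dB = 9.312 nm

Step-by-step:

(a) From the uncertainty principle:
Δp_min = ℏ/(2Δx) = (1.055e-34 J·s)/(2 × 7.410e-10 m) = 7.116e-26 kg·m/s

(b) The velocity uncertainty:
Δv = Δp/m = (7.116e-26 kg·m/s)/(9.109e-31 kg) = 7.812e+04 m/s = 78.116 km/s

(c) The de Broglie wavelength for this momentum:
λ = h/p = (6.626e-34 J·s)/(7.116e-26 kg·m/s) = 9.312e-09 m = 9.312 nm

Note: The de Broglie wavelength is comparable to the localization size, as expected from wave-particle duality.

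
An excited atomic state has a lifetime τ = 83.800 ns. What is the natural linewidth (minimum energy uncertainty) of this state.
3.927 neV

Using the energy-time uncertainty principle:
ΔEΔt ≥ ℏ/2

The lifetime τ represents the time uncertainty Δt.
The natural linewidth (minimum energy uncertainty) is:

ΔE = ℏ/(2τ)
ΔE = (1.055e-34 J·s) / (2 × 8.380e-08 s)
ΔE = 6.292e-28 J = 3.927 neV

This natural linewidth limits the precision of spectroscopic measurements.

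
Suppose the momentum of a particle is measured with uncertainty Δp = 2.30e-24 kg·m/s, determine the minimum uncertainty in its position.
22.925 pm

Using the Heisenberg uncertainty principle:
ΔxΔp ≥ ℏ/2

The minimum uncertainty in position is:
Δx_min = ℏ/(2Δp)
Δx_min = (1.055e-34 J·s) / (2 × 2.300e-24 kg·m/s)
Δx_min = 2.293e-11 m = 22.925 pm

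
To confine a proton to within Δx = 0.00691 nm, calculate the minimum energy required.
108.642 meV

Localizing a particle requires giving it sufficient momentum uncertainty:

1. From uncertainty principle: Δp ≥ ℏ/(2Δx)
   Δp_min = (1.055e-34 J·s) / (2 × 6.910e-12 m)
   Δp_min = 7.631e-24 kg·m/s

2. This momentum uncertainty corresponds to kinetic energy:
   KE ≈ (Δp)²/(2m) = (7.631e-24)²/(2 × 1.673e-27 kg)
   KE = 1.741e-20 J = 108.642 meV

Tighter localization requires more energy.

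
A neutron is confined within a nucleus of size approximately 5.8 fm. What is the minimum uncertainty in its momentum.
9.091 × 10^-21 kg·m/s

Using the Heisenberg uncertainty principle:
ΔxΔp ≥ ℏ/2

With Δx ≈ L = 5.800e-15 m (the confinement size):
Δp_min = ℏ/(2Δx)
Δp_min = (1.055e-34 J·s) / (2 × 5.800e-15 m)
Δp_min = 9.091e-21 kg·m/s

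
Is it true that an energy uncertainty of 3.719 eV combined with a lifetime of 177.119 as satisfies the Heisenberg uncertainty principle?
Yes, it satisfies the uncertainty relation.

Calculate the product ΔEΔt:
ΔE = 3.719 eV = 5.958e-19 J
ΔEΔt = (5.958e-19 J) × (1.771e-16 s)
ΔEΔt = 1.055e-34 J·s

Compare to the minimum allowed value ℏ/2:
ℏ/2 = 5.273e-35 J·s

Since ΔEΔt = 1.055e-34 J·s ≥ 5.273e-35 J·s = ℏ/2,
this satisfies the uncertainty relation.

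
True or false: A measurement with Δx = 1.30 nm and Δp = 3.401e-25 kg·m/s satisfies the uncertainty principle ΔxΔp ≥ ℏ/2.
Yes, it satisfies the uncertainty principle.

Calculate the product ΔxΔp:
ΔxΔp = (1.300e-09 m) × (3.401e-25 kg·m/s)
ΔxΔp = 4.421e-34 J·s

Compare to the minimum allowed value ℏ/2:
ℏ/2 = 5.273e-35 J·s

Since ΔxΔp = 4.421e-34 J·s ≥ 5.273e-35 J·s = ℏ/2,
the measurement satisfies the uncertainty principle.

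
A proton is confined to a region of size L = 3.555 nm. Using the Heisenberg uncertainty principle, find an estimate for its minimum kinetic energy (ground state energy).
410.464 neV

Using the uncertainty principle to estimate ground state energy:

1. The position uncertainty is approximately the confinement size:
   Δx ≈ L = 3.555e-09 m

2. From ΔxΔp ≥ ℏ/2, the minimum momentum uncertainty is:
   Δp ≈ ℏ/(2L) = 1.483e-26 kg·m/s

3. The kinetic energy is approximately:
   KE ≈ (Δp)²/(2m) = (1.483e-26)²/(2 × 1.673e-27 kg)
   KE ≈ 6.576e-26 J = 410.464 neV

This is an order-of-magnitude estimate of the ground state energy.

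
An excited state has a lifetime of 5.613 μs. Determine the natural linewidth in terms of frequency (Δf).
14.177 kHz

Using the energy-time uncertainty principle and E = hf:
ΔEΔt ≥ ℏ/2
hΔf·Δt ≥ ℏ/2

The minimum frequency uncertainty is:
Δf = ℏ/(2hτ) = 1/(4πτ)
Δf = 1/(4π × 5.613e-06 s)
Δf = 1.418e+04 Hz = 14.177 kHz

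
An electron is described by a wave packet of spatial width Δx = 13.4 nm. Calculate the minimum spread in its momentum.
3.935 × 10^-27 kg·m/s

For a wave packet, the spatial width Δx and momentum spread Δp are related by the uncertainty principle:
ΔxΔp ≥ ℏ/2

The minimum momentum spread is:
Δp_min = ℏ/(2Δx)
Δp_min = (1.055e-34 J·s) / (2 × 1.340e-08 m)
Δp_min = 3.935e-27 kg·m/s

A wave packet cannot have both a well-defined position and well-defined momentum.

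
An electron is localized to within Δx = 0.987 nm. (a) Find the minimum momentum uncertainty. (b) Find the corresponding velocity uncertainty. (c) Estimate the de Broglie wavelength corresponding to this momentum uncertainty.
(a) Δp_min = 5.342 × 10^-26 kg·m/s
(b) Δv_min = 58.646 km/s
(c) λ_dB = 12.403 nm

Step-by-step:

(a) From the uncertainty principle:
Δp_min = ℏ/(2Δx) = (1.055e-34 J·s)/(2 × 9.870e-10 m) = 5.342e-26 kg·m/s

(b) The velocity uncertainty:
Δv = Δp/m = (5.342e-26 kg·m/s)/(9.109e-31 kg) = 5.865e+04 m/s = 58.646 km/s

(c) The de Broglie wavelength for this momentum:
λ = h/p = (6.626e-34 J·s)/(5.342e-26 kg·m/s) = 1.240e-08 m = 12.403 nm

Note: The de Broglie wavelength is comparable to the localization size, as expected from wave-particle duality.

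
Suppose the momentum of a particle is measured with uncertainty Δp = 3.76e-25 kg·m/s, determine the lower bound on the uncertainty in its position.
140.236 pm

Using the Heisenberg uncertainty principle:
ΔxΔp ≥ ℏ/2

The minimum uncertainty in position is:
Δx_min = ℏ/(2Δp)
Δx_min = (1.055e-34 J·s) / (2 × 3.760e-25 kg·m/s)
Δx_min = 1.402e-10 m = 140.236 pm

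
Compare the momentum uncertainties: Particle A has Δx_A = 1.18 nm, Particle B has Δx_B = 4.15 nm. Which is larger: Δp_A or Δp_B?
Particle A has the larger minimum momentum uncertainty, by a factor of 3.52.

For each particle, the minimum momentum uncertainty is Δp_min = ℏ/(2Δx):

Particle A: Δp_A = ℏ/(2×1.180e-09 m) = 4.469e-26 kg·m/s
Particle B: Δp_B = ℏ/(2×4.150e-09 m) = 1.271e-26 kg·m/s

Ratio: Δp_A/Δp_B = 3.52

Since Δp_min ∝ 1/Δx, the particle with smaller position uncertainty (A) has larger momentum uncertainty.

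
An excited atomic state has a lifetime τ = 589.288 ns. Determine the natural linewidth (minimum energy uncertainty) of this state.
558.481 peV

Using the energy-time uncertainty principle:
ΔEΔt ≥ ℏ/2

The lifetime τ represents the time uncertainty Δt.
The natural linewidth (minimum energy uncertainty) is:

ΔE = ℏ/(2τ)
ΔE = (1.055e-34 J·s) / (2 × 5.893e-07 s)
ΔE = 8.948e-29 J = 558.481 peV

This natural linewidth limits the precision of spectroscopic measurements.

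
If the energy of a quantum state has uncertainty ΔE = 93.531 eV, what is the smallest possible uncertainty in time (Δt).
3.519 as

Using the energy-time uncertainty principle:
ΔEΔt ≥ ℏ/2

The minimum uncertainty in time is:
Δt_min = ℏ/(2ΔE)
Δt_min = (1.055e-34 J·s) / (2 × 1.499e-17 J)
Δt_min = 3.519e-18 s = 3.519 as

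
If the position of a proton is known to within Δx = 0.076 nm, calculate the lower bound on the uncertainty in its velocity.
414.796 m/s

Using the Heisenberg uncertainty principle and Δp = mΔv:
ΔxΔp ≥ ℏ/2
Δx(mΔv) ≥ ℏ/2

The minimum uncertainty in velocity is:
Δv_min = ℏ/(2mΔx)
Δv_min = (1.055e-34 J·s) / (2 × 1.673e-27 kg × 7.600e-11 m)
Δv_min = 4.148e+02 m/s = 414.796 m/s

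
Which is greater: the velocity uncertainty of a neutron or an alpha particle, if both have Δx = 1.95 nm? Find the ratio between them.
The neutron has the larger minimum velocity uncertainty, by a ratio of 4.0.

For both particles, Δp_min = ℏ/(2Δx) = 2.704e-26 kg·m/s (same for both).

The velocity uncertainty is Δv = Δp/m:
- neutron: Δv = 2.704e-26 / 1.675e-27 = 1.614e+01 m/s = 16.144 m/s
- alpha particle: Δv = 2.704e-26 / 6.645e-27 = 4.069e+00 m/s = 4.069 m/s

Ratio: 1.614e+01 / 4.069e+00 = 4.0

The lighter particle has larger velocity uncertainty because Δv ∝ 1/m.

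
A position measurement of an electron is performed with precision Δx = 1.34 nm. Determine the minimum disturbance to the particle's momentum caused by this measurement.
3.935 × 10^-26 kg·m/s

The uncertainty principle implies that measuring position disturbs momentum:
ΔxΔp ≥ ℏ/2

When we measure position with precision Δx, we necessarily introduce a momentum uncertainty:
Δp ≥ ℏ/(2Δx)
Δp_min = (1.055e-34 J·s) / (2 × 1.340e-09 m)
Δp_min = 3.935e-26 kg·m/s

The more precisely we measure position, the greater the momentum disturbance.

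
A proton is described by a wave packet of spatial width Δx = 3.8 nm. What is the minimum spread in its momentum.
1.388 × 10^-26 kg·m/s

For a wave packet, the spatial width Δx and momentum spread Δp are related by the uncertainty principle:
ΔxΔp ≥ ℏ/2

The minimum momentum spread is:
Δp_min = ℏ/(2Δx)
Δp_min = (1.055e-34 J·s) / (2 × 3.800e-09 m)
Δp_min = 1.388e-26 kg·m/s

A wave packet cannot have both a well-defined position and well-defined momentum.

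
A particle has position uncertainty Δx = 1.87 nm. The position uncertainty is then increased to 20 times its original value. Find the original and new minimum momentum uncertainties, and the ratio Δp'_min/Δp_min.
Original Δp_min = 2.820 × 10^-26 kg·m/s; new Δp'_min = 1.410 × 10^-27 kg·m/s; ratio Δp'_min/Δp_min = 1/20.

From the uncertainty principle ΔxΔp ≥ ℏ/2, the minimum momentum uncertainty is Δp_min = ℏ/(2Δx).

Original (Δx = 1.87 nm = 1.870e-09 m):
Δp_min = (1.055e-34 J·s)/(2 × 1.870e-09 m) = 2.820e-26 kg·m/s

When Δx → 20Δx:
Δp'_min = ℏ/(2 × 20Δx) = (1/20) × ℏ/(2Δx) = (1/20) × Δp_min
Δp'_min = 1/20 × 2.820e-26 kg·m/s = 1.410e-27 kg·m/s

Since Δp_min ∝ 1/Δx, when Δx is increased to 20 times its original value, Δp_min decreases to 1/20 of its original value.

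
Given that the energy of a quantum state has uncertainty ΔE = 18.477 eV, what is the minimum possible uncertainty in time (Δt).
17.812 as

Using the energy-time uncertainty principle:
ΔEΔt ≥ ℏ/2

The minimum uncertainty in time is:
Δt_min = ℏ/(2ΔE)
Δt_min = (1.055e-34 J·s) / (2 × 2.960e-18 J)
Δt_min = 1.781e-17 s = 17.812 as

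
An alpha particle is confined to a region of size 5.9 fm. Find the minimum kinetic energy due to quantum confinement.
37.512 keV

Using the uncertainty principle:

1. Position uncertainty: Δx ≈ 5.900e-15 m
2. Minimum momentum uncertainty: Δp = ℏ/(2Δx) = 8.937e-21 kg·m/s
3. Minimum kinetic energy:
   KE = (Δp)²/(2m) = (8.937e-21)²/(2 × 6.645e-27 kg)
   KE = 6.010e-15 J = 37.512 keV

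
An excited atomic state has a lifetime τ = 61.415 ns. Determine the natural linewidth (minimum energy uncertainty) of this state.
5.359 neV

Using the energy-time uncertainty principle:
ΔEΔt ≥ ℏ/2

The lifetime τ represents the time uncertainty Δt.
The natural linewidth (minimum energy uncertainty) is:

ΔE = ℏ/(2τ)
ΔE = (1.055e-34 J·s) / (2 × 6.141e-08 s)
ΔE = 8.586e-28 J = 5.359 neV

This natural linewidth limits the precision of spectroscopic measurements.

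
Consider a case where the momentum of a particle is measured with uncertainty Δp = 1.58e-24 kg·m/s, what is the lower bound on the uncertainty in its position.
33.373 pm

Using the Heisenberg uncertainty principle:
ΔxΔp ≥ ℏ/2

The minimum uncertainty in position is:
Δx_min = ℏ/(2Δp)
Δx_min = (1.055e-34 J·s) / (2 × 1.580e-24 kg·m/s)
Δx_min = 3.337e-11 m = 33.373 pm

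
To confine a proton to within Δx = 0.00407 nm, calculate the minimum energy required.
313.159 meV

Localizing a particle requires giving it sufficient momentum uncertainty:

1. From uncertainty principle: Δp ≥ ℏ/(2Δx)
   Δp_min = (1.055e-34 J·s) / (2 × 4.070e-12 m)
   Δp_min = 1.296e-23 kg·m/s

2. This momentum uncertainty corresponds to kinetic energy:
   KE ≈ (Δp)²/(2m) = (1.296e-23)²/(2 × 1.673e-27 kg)
   KE = 5.017e-20 J = 313.159 meV

Tighter localization requires more energy.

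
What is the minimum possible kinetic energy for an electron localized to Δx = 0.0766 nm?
1.623 eV

Localizing a particle requires giving it sufficient momentum uncertainty:

1. From uncertainty principle: Δp ≥ ℏ/(2Δx)
   Δp_min = (1.055e-34 J·s) / (2 × 7.660e-11 m)
   Δp_min = 6.884e-25 kg·m/s

2. This momentum uncertainty corresponds to kinetic energy:
   KE ≈ (Δp)²/(2m) = (6.884e-25)²/(2 × 9.109e-31 kg)
   KE = 2.601e-19 J = 1.623 eV

Tighter localization requires more energy.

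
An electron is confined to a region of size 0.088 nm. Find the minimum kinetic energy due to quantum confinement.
1.230 eV

Using the uncertainty principle:

1. Position uncertainty: Δx ≈ 8.800e-11 m
2. Minimum momentum uncertainty: Δp = ℏ/(2Δx) = 5.992e-25 kg·m/s
3. Minimum kinetic energy:
   KE = (Δp)²/(2m) = (5.992e-25)²/(2 × 9.109e-31 kg)
   KE = 1.971e-19 J = 1.230 eV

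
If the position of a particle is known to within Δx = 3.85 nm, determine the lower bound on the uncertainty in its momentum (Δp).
1.370 × 10^-26 kg·m/s

Using the Heisenberg uncertainty principle:
ΔxΔp ≥ ℏ/2

The minimum uncertainty in momentum is:
Δp_min = ℏ/(2Δx)
Δp_min = (1.055e-34 J·s) / (2 × 3.850e-09 m)
Δp_min = 1.370e-26 kg·m/s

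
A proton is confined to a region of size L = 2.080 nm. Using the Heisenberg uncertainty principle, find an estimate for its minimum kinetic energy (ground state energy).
1.199 μeV

Using the uncertainty principle to estimate ground state energy:

1. The position uncertainty is approximately the confinement size:
   Δx ≈ L = 2.080e-09 m

2. From ΔxΔp ≥ ℏ/2, the minimum momentum uncertainty is:
   Δp ≈ ℏ/(2L) = 2.535e-26 kg·m/s

3. The kinetic energy is approximately:
   KE ≈ (Δp)²/(2m) = (2.535e-26)²/(2 × 1.673e-27 kg)
   KE ≈ 1.921e-25 J = 1.199 μeV

This is an order-of-magnitude estimate of the ground state energy.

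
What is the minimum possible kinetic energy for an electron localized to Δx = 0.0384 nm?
6.460 eV

Localizing a particle requires giving it sufficient momentum uncertainty:

1. From uncertainty principle: Δp ≥ ℏ/(2Δx)
   Δp_min = (1.055e-34 J·s) / (2 × 3.840e-11 m)
   Δp_min = 1.373e-24 kg·m/s

2. This momentum uncertainty corresponds to kinetic energy:
   KE ≈ (Δp)²/(2m) = (1.373e-24)²/(2 × 9.109e-31 kg)
   KE = 1.035e-18 J = 6.460 eV

Tighter localization requires more energy.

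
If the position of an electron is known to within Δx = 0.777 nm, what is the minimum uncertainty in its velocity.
74.497 km/s

Using the Heisenberg uncertainty principle and Δp = mΔv:
ΔxΔp ≥ ℏ/2
Δx(mΔv) ≥ ℏ/2

The minimum uncertainty in velocity is:
Δv_min = ℏ/(2mΔx)
Δv_min = (1.055e-34 J·s) / (2 × 9.109e-31 kg × 7.770e-10 m)
Δv_min = 7.450e+04 m/s = 74.497 km/s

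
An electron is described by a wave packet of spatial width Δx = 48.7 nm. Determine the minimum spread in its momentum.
1.083 × 10^-27 kg·m/s

For a wave packet, the spatial width Δx and momentum spread Δp are related by the uncertainty principle:
ΔxΔp ≥ ℏ/2

The minimum momentum spread is:
Δp_min = ℏ/(2Δx)
Δp_min = (1.055e-34 J·s) / (2 × 4.870e-08 m)
Δp_min = 1.083e-27 kg·m/s

A wave packet cannot have both a well-defined position and well-defined momentum.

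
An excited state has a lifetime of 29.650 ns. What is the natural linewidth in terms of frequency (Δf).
2.684 MHz

Using the energy-time uncertainty principle and E = hf:
ΔEΔt ≥ ℏ/2
hΔf·Δt ≥ ℏ/2

The minimum frequency uncertainty is:
Δf = ℏ/(2hτ) = 1/(4πτ)
Δf = 1/(4π × 2.965e-08 s)
Δf = 2.684e+06 Hz = 2.684 MHz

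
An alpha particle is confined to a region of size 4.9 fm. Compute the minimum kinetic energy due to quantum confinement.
54.386 keV

Using the uncertainty principle:

1. Position uncertainty: Δx ≈ 4.900e-15 m
2. Minimum momentum uncertainty: Δp = ℏ/(2Δx) = 1.076e-20 kg·m/s
3. Minimum kinetic energy:
   KE = (Δp)²/(2m) = (1.076e-20)²/(2 × 6.645e-27 kg)
   KE = 8.714e-15 J = 54.386 keV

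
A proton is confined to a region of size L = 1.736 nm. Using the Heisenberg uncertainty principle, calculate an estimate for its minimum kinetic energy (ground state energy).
1.721 μeV

Using the uncertainty principle to estimate ground state energy:

1. The position uncertainty is approximately the confinement size:
   Δx ≈ L = 1.736e-09 m

2. From ΔxΔp ≥ ℏ/2, the minimum momentum uncertainty is:
   Δp ≈ ℏ/(2L) = 3.037e-26 kg·m/s

3. The kinetic energy is approximately:
   KE ≈ (Δp)²/(2m) = (3.037e-26)²/(2 × 1.673e-27 kg)
   KE ≈ 2.758e-25 J = 1.721 μeV

This is an order-of-magnitude estimate of the ground state energy.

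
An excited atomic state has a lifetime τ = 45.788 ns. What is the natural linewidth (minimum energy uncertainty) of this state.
7.188 neV

Using the energy-time uncertainty principle:
ΔEΔt ≥ ℏ/2

The lifetime τ represents the time uncertainty Δt.
The natural linewidth (minimum energy uncertainty) is:

ΔE = ℏ/(2τ)
ΔE = (1.055e-34 J·s) / (2 × 4.579e-08 s)
ΔE = 1.152e-27 J = 7.188 neV

This natural linewidth limits the precision of spectroscopic measurements.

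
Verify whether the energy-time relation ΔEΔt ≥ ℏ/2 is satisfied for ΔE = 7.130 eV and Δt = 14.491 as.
No, it violates the uncertainty relation.

Calculate the product ΔEΔt:
ΔE = 7.130 eV = 1.142e-18 J
ΔEΔt = (1.142e-18 J) × (1.449e-17 s)
ΔEΔt = 1.655e-35 J·s

Compare to the minimum allowed value ℏ/2:
ℏ/2 = 5.273e-35 J·s

Since ΔEΔt = 1.655e-35 J·s < 5.273e-35 J·s = ℏ/2,
this violates the uncertainty relation.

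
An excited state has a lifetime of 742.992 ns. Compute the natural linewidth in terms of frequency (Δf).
107.104 kHz

Using the energy-time uncertainty principle and E = hf:
ΔEΔt ≥ ℏ/2
hΔf·Δt ≥ ℏ/2

The minimum frequency uncertainty is:
Δf = ℏ/(2hτ) = 1/(4πτ)
Δf = 1/(4π × 7.430e-07 s)
Δf = 1.071e+05 Hz = 107.104 kHz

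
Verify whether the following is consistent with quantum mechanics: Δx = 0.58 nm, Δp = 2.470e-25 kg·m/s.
Yes, it satisfies the uncertainty principle.

Calculate the product ΔxΔp:
ΔxΔp = (5.800e-10 m) × (2.470e-25 kg·m/s)
ΔxΔp = 1.433e-34 J·s

Compare to the minimum allowed value ℏ/2:
ℏ/2 = 5.273e-35 J·s

Since ΔxΔp = 1.433e-34 J·s ≥ 5.273e-35 J·s = ℏ/2,
the measurement satisfies the uncertainty principle.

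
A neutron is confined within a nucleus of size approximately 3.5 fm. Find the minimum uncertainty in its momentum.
1.507 × 10^-20 kg·m/s

Using the Heisenberg uncertainty principle:
ΔxΔp ≥ ℏ/2

With Δx ≈ L = 3.500e-15 m (the confinement size):
Δp_min = ℏ/(2Δx)
Δp_min = (1.055e-34 J·s) / (2 × 3.500e-15 m)
Δp_min = 1.507e-20 kg·m/s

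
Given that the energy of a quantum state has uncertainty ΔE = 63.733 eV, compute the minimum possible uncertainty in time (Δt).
5.164 as

Using the energy-time uncertainty principle:
ΔEΔt ≥ ℏ/2

The minimum uncertainty in time is:
Δt_min = ℏ/(2ΔE)
Δt_min = (1.055e-34 J·s) / (2 × 1.021e-17 J)
Δt_min = 5.164e-18 s = 5.164 as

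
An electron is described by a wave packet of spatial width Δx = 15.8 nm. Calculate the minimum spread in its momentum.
3.337 × 10^-27 kg·m/s

For a wave packet, the spatial width Δx and momentum spread Δp are related by the uncertainty principle:
ΔxΔp ≥ ℏ/2

The minimum momentum spread is:
Δp_min = ℏ/(2Δx)
Δp_min = (1.055e-34 J·s) / (2 × 1.580e-08 m)
Δp_min = 3.337e-27 kg·m/s

A wave packet cannot have both a well-defined position and well-defined momentum.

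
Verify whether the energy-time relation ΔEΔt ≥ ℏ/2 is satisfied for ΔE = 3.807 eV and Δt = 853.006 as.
Yes, it satisfies the uncertainty relation.

Calculate the product ΔEΔt:
ΔE = 3.807 eV = 6.099e-19 J
ΔEΔt = (6.099e-19 J) × (8.530e-16 s)
ΔEΔt = 5.203e-34 J·s

Compare to the minimum allowed value ℏ/2:
ℏ/2 = 5.273e-35 J·s

Since ΔEΔt = 5.203e-34 J·s ≥ 5.273e-35 J·s = ℏ/2,
this satisfies the uncertainty relation.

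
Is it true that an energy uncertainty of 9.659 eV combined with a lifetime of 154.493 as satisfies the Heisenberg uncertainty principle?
Yes, it satisfies the uncertainty relation.

Calculate the product ΔEΔt:
ΔE = 9.659 eV = 1.548e-18 J
ΔEΔt = (1.548e-18 J) × (1.545e-16 s)
ΔEΔt = 2.391e-34 J·s

Compare to the minimum allowed value ℏ/2:
ℏ/2 = 5.273e-35 J·s

Since ΔEΔt = 2.391e-34 J·s ≥ 5.273e-35 J·s = ℏ/2,
this satisfies the uncertainty relation.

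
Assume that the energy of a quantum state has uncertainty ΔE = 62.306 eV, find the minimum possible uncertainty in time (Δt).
5.282 as

Using the energy-time uncertainty principle:
ΔEΔt ≥ ℏ/2

The minimum uncertainty in time is:
Δt_min = ℏ/(2ΔE)
Δt_min = (1.055e-34 J·s) / (2 × 9.983e-18 J)
Δt_min = 5.282e-18 s = 5.282 as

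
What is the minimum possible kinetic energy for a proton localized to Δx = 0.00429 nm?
281.864 meV

Localizing a particle requires giving it sufficient momentum uncertainty:

1. From uncertainty principle: Δp ≥ ℏ/(2Δx)
   Δp_min = (1.055e-34 J·s) / (2 × 4.290e-12 m)
   Δp_min = 1.229e-23 kg·m/s

2. This momentum uncertainty corresponds to kinetic energy:
   KE ≈ (Δp)²/(2m) = (1.229e-23)²/(2 × 1.673e-27 kg)
   KE = 4.516e-20 J = 281.864 meV

Tighter localization requires more energy.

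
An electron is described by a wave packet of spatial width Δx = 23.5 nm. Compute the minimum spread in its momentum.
2.244 × 10^-27 kg·m/s

For a wave packet, the spatial width Δx and momentum spread Δp are related by the uncertainty principle:
ΔxΔp ≥ ℏ/2

The minimum momentum spread is:
Δp_min = ℏ/(2Δx)
Δp_min = (1.055e-34 J·s) / (2 × 2.350e-08 m)
Δp_min = 2.244e-27 kg·m/s

A wave packet cannot have both a well-defined position and well-defined momentum.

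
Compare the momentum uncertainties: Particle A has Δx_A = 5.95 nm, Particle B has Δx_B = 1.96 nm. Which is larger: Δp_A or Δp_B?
Particle B has the larger minimum momentum uncertainty, by a factor of 3.04.

For each particle, the minimum momentum uncertainty is Δp_min = ℏ/(2Δx):

Particle A: Δp_A = ℏ/(2×5.950e-09 m) = 8.862e-27 kg·m/s
Particle B: Δp_B = ℏ/(2×1.960e-09 m) = 2.690e-26 kg·m/s

Ratio: Δp_B/Δp_A = 3.04

Since Δp_min ∝ 1/Δx, the particle with smaller position uncertainty (B) has larger momentum uncertainty.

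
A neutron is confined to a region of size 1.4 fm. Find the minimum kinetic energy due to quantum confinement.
2.643 MeV

Using the uncertainty principle:

1. Position uncertainty: Δx ≈ 1.400e-15 m
2. Minimum momentum uncertainty: Δp = ℏ/(2Δx) = 3.766e-20 kg·m/s
3. Minimum kinetic energy:
   KE = (Δp)²/(2m) = (3.766e-20)²/(2 × 1.675e-27 kg)
   KE = 4.235e-13 J = 2.643 MeV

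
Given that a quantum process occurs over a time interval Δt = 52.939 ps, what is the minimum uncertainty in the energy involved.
6.217 μeV

Using the energy-time uncertainty principle:
ΔEΔt ≥ ℏ/2

The minimum uncertainty in energy is:
ΔE_min = ℏ/(2Δt)
ΔE_min = (1.055e-34 J·s) / (2 × 5.294e-11 s)
ΔE_min = 9.960e-25 J = 6.217 μeV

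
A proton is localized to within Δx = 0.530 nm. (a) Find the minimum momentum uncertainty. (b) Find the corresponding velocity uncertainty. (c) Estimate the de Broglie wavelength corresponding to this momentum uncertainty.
(a) Δp_min = 9.949 × 10^-26 kg·m/s
(b) Δv_min = 59.480 m/s
(c) λ_dB = 6.660 nm

Step-by-step:

(a) From the uncertainty principle:
Δp_min = ℏ/(2Δx) = (1.055e-34 J·s)/(2 × 5.300e-10 m) = 9.949e-26 kg·m/s

(b) The velocity uncertainty:
Δv = Δp/m = (9.949e-26 kg·m/s)/(1.673e-27 kg) = 5.948e+01 m/s = 59.480 m/s

(c) The de Broglie wavelength for this momentum:
λ = h/p = (6.626e-34 J·s)/(9.949e-26 kg·m/s) = 6.660e-09 m = 6.660 nm

Note: The de Broglie wavelength is comparable to the localization size, as expected from wave-particle duality.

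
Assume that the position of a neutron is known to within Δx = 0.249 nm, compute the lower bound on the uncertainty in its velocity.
126.430 m/s

Using the Heisenberg uncertainty principle and Δp = mΔv:
ΔxΔp ≥ ℏ/2
Δx(mΔv) ≥ ℏ/2

The minimum uncertainty in velocity is:
Δv_min = ℏ/(2mΔx)
Δv_min = (1.055e-34 J·s) / (2 × 1.675e-27 kg × 2.490e-10 m)
Δv_min = 1.264e+02 m/s = 126.430 m/s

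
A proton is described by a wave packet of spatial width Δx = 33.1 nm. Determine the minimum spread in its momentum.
1.593 × 10^-27 kg·m/s

For a wave packet, the spatial width Δx and momentum spread Δp are related by the uncertainty principle:
ΔxΔp ≥ ℏ/2

The minimum momentum spread is:
Δp_min = ℏ/(2Δx)
Δp_min = (1.055e-34 J·s) / (2 × 3.310e-08 m)
Δp_min = 1.593e-27 kg·m/s

A wave packet cannot have both a well-defined position and well-defined momentum.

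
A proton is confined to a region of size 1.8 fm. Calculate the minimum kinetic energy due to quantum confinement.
1.601 MeV

Using the uncertainty principle:

1. Position uncertainty: Δx ≈ 1.800e-15 m
2. Minimum momentum uncertainty: Δp = ℏ/(2Δx) = 2.929e-20 kg·m/s
3. Minimum kinetic energy:
   KE = (Δp)²/(2m) = (2.929e-20)²/(2 × 1.673e-27 kg)
   KE = 2.565e-13 J = 1.601 MeV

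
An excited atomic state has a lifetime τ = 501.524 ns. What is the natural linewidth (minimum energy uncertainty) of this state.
656.212 peV

Using the energy-time uncertainty principle:
ΔEΔt ≥ ℏ/2

The lifetime τ represents the time uncertainty Δt.
The natural linewidth (minimum energy uncertainty) is:

ΔE = ℏ/(2τ)
ΔE = (1.055e-34 J·s) / (2 × 5.015e-07 s)
ΔE = 1.051e-28 J = 656.212 peV

This natural linewidth limits the precision of spectroscopic measurements.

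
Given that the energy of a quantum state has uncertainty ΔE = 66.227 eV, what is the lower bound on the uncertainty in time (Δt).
4.969 as

Using the energy-time uncertainty principle:
ΔEΔt ≥ ℏ/2

The minimum uncertainty in time is:
Δt_min = ℏ/(2ΔE)
Δt_min = (1.055e-34 J·s) / (2 × 1.061e-17 J)
Δt_min = 4.969e-18 s = 4.969 as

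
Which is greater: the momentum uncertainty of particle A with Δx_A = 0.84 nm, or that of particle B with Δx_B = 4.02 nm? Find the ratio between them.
Particle A has the larger minimum momentum uncertainty, by a factor of 4.79.

For each particle, the minimum momentum uncertainty is Δp_min = ℏ/(2Δx):

Particle A: Δp_A = ℏ/(2×8.400e-10 m) = 6.277e-26 kg·m/s
Particle B: Δp_B = ℏ/(2×4.020e-09 m) = 1.312e-26 kg·m/s

Ratio: Δp_A/Δp_B = 4.79

Since Δp_min ∝ 1/Δx, the particle with smaller position uncertainty (A) has larger momentum uncertainty.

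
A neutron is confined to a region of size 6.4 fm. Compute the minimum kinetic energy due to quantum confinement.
126.472 keV

Using the uncertainty principle:

1. Position uncertainty: Δx ≈ 6.400e-15 m
2. Minimum momentum uncertainty: Δp = ℏ/(2Δx) = 8.239e-21 kg·m/s
3. Minimum kinetic energy:
   KE = (Δp)²/(2m) = (8.239e-21)²/(2 × 1.675e-27 kg)
   KE = 2.026e-14 J = 126.472 keV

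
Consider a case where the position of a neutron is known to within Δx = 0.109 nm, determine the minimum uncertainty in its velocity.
288.818 m/s

Using the Heisenberg uncertainty principle and Δp = mΔv:
ΔxΔp ≥ ℏ/2
Δx(mΔv) ≥ ℏ/2

The minimum uncertainty in velocity is:
Δv_min = ℏ/(2mΔx)
Δv_min = (1.055e-34 J·s) / (2 × 1.675e-27 kg × 1.090e-10 m)
Δv_min = 2.888e+02 m/s = 288.818 m/s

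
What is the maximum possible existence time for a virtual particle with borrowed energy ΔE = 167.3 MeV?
1.967 ys

Using the energy-time uncertainty principle:
ΔEΔt ≥ ℏ/2

For a virtual particle borrowing energy ΔE, the maximum lifetime is:
Δt_max = ℏ/(2ΔE)

Converting energy:
ΔE = 167.3 MeV = 2.680e-11 J

Δt_max = (1.055e-34 J·s) / (2 × 2.680e-11 J)
Δt_max = 1.967e-24 s = 1.967 ys

Virtual particles with higher borrowed energy exist for shorter times.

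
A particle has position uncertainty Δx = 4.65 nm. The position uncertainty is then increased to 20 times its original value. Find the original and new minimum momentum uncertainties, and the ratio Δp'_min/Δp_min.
Original Δp_min = 1.134 × 10^-26 kg·m/s; new Δp'_min = 5.670 × 10^-28 kg·m/s; ratio Δp'_min/Δp_min = 1/20.

From the uncertainty principle ΔxΔp ≥ ℏ/2, the minimum momentum uncertainty is Δp_min = ℏ/(2Δx).

Original (Δx = 4.65 nm = 4.650e-09 m):
Δp_min = (1.055e-34 J·s)/(2 × 4.650e-09 m) = 1.134e-26 kg·m/s

When Δx → 20Δx:
Δp'_min = ℏ/(2 × 20Δx) = (1/20) × ℏ/(2Δx) = (1/20) × Δp_min
Δp'_min = 1/20 × 1.134e-26 kg·m/s = 5.670e-28 kg·m/s

Since Δp_min ∝ 1/Δx, when Δx is increased to 20 times its original value, Δp_min decreases to 1/20 of its original value.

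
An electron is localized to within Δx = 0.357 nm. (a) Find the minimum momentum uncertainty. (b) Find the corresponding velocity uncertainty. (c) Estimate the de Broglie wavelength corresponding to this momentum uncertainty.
(a) Δp_min = 1.477 × 10^-25 kg·m/s
(b) Δv_min = 162.140 km/s
(c) λ_dB = 4.486 nm

Step-by-step:

(a) From the uncertainty principle:
Δp_min = ℏ/(2Δx) = (1.055e-34 J·s)/(2 × 3.570e-10 m) = 1.477e-25 kg·m/s

(b) The velocity uncertainty:
Δv = Δp/m = (1.477e-25 kg·m/s)/(9.109e-31 kg) = 1.621e+05 m/s = 162.140 km/s

(c) The de Broglie wavelength for this momentum:
λ = h/p = (6.626e-34 J·s)/(1.477e-25 kg·m/s) = 4.486e-09 m = 4.486 nm

Note: The de Broglie wavelength is comparable to the localization size, as expected from wave-particle duality.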